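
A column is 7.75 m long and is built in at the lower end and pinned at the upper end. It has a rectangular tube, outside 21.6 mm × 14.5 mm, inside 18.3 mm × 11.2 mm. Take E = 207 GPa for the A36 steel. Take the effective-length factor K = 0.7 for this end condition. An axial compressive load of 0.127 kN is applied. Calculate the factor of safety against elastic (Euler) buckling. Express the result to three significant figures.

Weak-axis I_min = (h_o·b_o³ − h_i·b_i³)/12 with b_o = 14.5, b_i = 11.20 mm (shorter outer/inner sides).
I_min = (21.6×14.5³ − 18.30×11.20³)/12 = 3.345×10^3 mm⁴
I = 3.345×10^3 mm⁴ = 3.345×10^-9 m⁴
Effective length L_e = K·L = 0.7 × 7.75 = 5.425 m
P_cr = π²EI / L_e² = π² × 207×10⁹ × 3.345×10^-9 / 5.425² = 232.2 N
Factor of safety n = P_cr / P = 0.23220 / 0.127 = 1.83

n ≈ 1.83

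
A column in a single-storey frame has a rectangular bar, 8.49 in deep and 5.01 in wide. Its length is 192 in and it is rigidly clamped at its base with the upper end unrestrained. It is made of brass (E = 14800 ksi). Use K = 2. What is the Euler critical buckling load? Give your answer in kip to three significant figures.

P_cr ≈ 88.1 kip

Buckling occurs about the weak axis: I_min = h·b³/12 with b = 5.01 in (the shorter side).
I_min = 8.49×5.01³/12 = 88.97 in⁴
Effective length L_e = K·L = 2 × 192 = 384.0 in
P_cr = π²EI / L_e² = π² × 14800×10³ × 88.97 / 384.0² = 8.813×10^4 lb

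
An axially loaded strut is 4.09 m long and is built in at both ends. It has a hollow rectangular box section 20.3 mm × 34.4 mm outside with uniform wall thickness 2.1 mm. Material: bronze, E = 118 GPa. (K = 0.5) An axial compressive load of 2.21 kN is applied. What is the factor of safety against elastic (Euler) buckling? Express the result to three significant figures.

Inner dimensions: h_i = 34.4 − 2×2.1 = 30.20 mm, b_i = 20.3 − 2×2.1 = 16.10 mm
Weak-axis I_min = (h_o·b_o³ − h_i·b_i³)/12 with b_o = 20.3, b_i = 16.10 mm (shorter outer/inner sides).
I_min = (34.4×20.3³ − 30.20×16.10³)/12 = 1.348×10^4 mm⁴
I = 1.348×10^4 mm⁴ = 1.348×10^-8 m⁴
Effective length L_e = K·L = 0.5 × 4.09 = 2.045 m
P_cr = π²EI / L_e² = π² × 118×10⁹ × 1.348×10^-8 / 2.045² = 3.753×10^3 N
Factor of safety n = P_cr / P = 3.7534 / 2.21 = 1.70

n ≈ 1.70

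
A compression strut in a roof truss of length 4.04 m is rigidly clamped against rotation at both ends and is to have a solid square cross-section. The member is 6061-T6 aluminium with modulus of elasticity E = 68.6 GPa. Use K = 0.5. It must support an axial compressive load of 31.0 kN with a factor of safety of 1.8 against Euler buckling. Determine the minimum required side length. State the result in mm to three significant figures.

a ≈ 44.8 mm

Required P_cr = n·P = 1.8 × 31.0 = 55.80 kN
L_e = K·L = 0.5 × 4.04 = 2.020 m
Required I = P_cr·L_e²/(π²E) = 5.580×10^4 × 2.020² / (π² × 6.86×10^10) = 3.363×10^-7 m⁴
I_req = 3.363×10^5 mm⁴
Solid square: I = a⁴/12  ⇒  a = (12I)^(1/4) = (12×3.363×10^5)^(1/4) = 44.8 mm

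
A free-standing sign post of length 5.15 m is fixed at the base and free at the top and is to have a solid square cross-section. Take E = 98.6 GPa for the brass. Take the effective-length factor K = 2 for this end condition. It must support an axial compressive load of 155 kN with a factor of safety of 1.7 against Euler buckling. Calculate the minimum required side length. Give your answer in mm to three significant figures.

Required P_cr = n·P = 1.7 × 155 = 263.5 kN
L_e = K·L = 2 × 5.15 = 10.30 m
Required I = P_cr·L_e²/(π²E) = 2.635×10^5 × 10.30² / (π² × 9.86×10^10) = 2.873×10^-5 m⁴
I_req = 2.873×10^7 mm⁴
Solid square: I = a⁴/12  ⇒  a = (12I)^(1/4) = (12×2.873×10^7)^(1/4) = 136 mm

a ≈ 136 mm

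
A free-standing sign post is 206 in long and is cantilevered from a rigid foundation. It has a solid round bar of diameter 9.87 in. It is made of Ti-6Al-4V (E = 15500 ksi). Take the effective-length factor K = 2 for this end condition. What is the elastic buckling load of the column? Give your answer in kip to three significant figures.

P_cr ≈ 420 kip

I = πd⁴/64 = π×9.87⁴/64 = 465.8 in⁴
Effective length L_e = K·L = 2 × 206 = 412.0 in
P_cr = π²EI / L_e² = π² × 15500×10³ × 465.8 / 412.0² = 4.198×10^5 lb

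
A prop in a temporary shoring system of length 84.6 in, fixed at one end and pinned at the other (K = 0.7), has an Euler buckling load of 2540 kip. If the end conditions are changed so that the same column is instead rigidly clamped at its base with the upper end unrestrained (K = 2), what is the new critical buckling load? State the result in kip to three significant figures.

P_cr ≈ 311 kip

P_cr ∝ 1/K², so P_cr,new = P_cr,old × (K_old/K_new)² = 2540 × (0.7/2)²
= 2540 × 0.1225 = 311 kip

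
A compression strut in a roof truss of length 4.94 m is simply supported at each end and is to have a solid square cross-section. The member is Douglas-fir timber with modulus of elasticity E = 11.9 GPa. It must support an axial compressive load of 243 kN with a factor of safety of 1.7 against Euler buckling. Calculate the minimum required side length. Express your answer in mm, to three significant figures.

Required P_cr = n·P = 1.7 × 243 = 413.1 kN
L_e = K·L = 1 × 4.94 = 4.940 m
Required I = P_cr·L_e²/(π²E) = 4.131×10^5 × 4.940² / (π² × 1.19×10^10) = 8.583×10^-5 m⁴
I_req = 8.583×10^7 mm⁴
Solid square: I = a⁴/12  ⇒  a = (12I)^(1/4) = (12×8.583×10^7)^(1/4) = 179 mm

a ≈ 179 mm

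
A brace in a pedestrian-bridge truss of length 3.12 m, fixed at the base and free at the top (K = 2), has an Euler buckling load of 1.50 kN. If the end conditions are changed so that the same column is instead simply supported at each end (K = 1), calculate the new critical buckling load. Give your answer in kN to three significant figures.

P_cr ≈ 6.00 kN

P_cr ∝ 1/K², so P_cr,new = P_cr,old × (K_old/K_new)² = 1.50 × (2/1)²
= 1.50 × 4.000 = 6.00 kN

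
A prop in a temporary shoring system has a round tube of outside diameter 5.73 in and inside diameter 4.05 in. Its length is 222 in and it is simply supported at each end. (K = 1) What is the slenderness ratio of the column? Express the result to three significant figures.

d_o = 5.73 in, d_i = 4.05 in
I = π(d_o⁴ − d_i⁴)/64 = π(5.73⁴ − 4.050⁴)/64 = 39.71 in⁴
A = 12.90 in²;  r_min = √(I/A) = √(39.71/12.90) = 1.754 in
L_e = K·L = 1 × 222 = 222.0 in
λ = L_e / r_min = 222.00 / 1.754 = 127

λ ≈ 127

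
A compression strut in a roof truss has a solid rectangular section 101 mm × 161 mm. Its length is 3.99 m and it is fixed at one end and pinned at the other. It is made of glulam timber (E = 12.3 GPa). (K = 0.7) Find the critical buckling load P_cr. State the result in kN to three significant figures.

P_cr ≈ 215 kN

Buckling occurs about the weak axis: I_min = h·b³/12 with b = 101 mm (the shorter side).
I_min = 161×101³/12 = 1.382×10^7 mm⁴
I = 1.382×10^7 mm⁴ = 1.382×10^-5 m⁴
Effective length L_e = K·L = 0.7 × 3.99 = 2.793 m
P_cr = π²EI / L_e² = π² × 12.3×10⁹ × 1.382×10^-5 / 2.793² = 2.151×10^5 N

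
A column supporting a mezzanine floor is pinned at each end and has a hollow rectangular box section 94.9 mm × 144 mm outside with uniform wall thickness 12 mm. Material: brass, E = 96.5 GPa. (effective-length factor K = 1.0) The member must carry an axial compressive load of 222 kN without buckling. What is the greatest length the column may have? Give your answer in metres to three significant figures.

L_max ≈ 5.36 m

Inner dimensions: h_i = 144 − 2×12 = 120.0 mm, b_i = 94.9 − 2×12 = 70.90 mm
Weak-axis I_min = (h_o·b_o³ − h_i·b_i³)/12 with b_o = 94.9, b_i = 70.90 mm (shorter outer/inner sides).
I_min = (144×94.9³ − 120.0×70.90³)/12 = 6.692×10^6 mm⁴
I = 6.692×10^-6 m⁴
At the buckling limit P_cr = P = 2.220×10^5 N
From P_cr = π²EI/(K·L)²:  L = (1/K)·√(π²EI/P_cr) = (1/1)·√(π²×9.65×10^10×6.692×10^-6/2.220×10^5)
L = 5.36 m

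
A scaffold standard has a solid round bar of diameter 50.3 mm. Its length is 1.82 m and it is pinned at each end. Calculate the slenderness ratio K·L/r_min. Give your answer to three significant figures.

For a solid circle r = d/4 = 50.3/4 = 12.58 mm
L_e = K·L = 1 × 1.82 m = 1.820 m = 1820.0 mm
λ = L_e / r_min = 1820.0 / 12.58 = 145

λ ≈ 145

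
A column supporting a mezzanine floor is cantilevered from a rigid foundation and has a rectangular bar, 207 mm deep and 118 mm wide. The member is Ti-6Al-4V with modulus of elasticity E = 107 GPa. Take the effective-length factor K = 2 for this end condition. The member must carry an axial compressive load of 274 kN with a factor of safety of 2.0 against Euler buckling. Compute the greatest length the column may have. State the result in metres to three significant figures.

L_max ≈ 3.70 m

Buckling occurs about the weak axis: I_min = h·b³/12 with b = 118 mm (the shorter side).
I_min = 207×118³/12 = 2.834×10^7 mm⁴
I = 2.834×10^-5 m⁴
Required critical load P_cr = n·P = 2.0 × 274 = 548.0 kN = 5.480×10^5 N
From P_cr = π²EI/(K·L)²:  L = (1/K)·√(π²EI/P_cr) = (1/2)·√(π²×1.07×10^11×2.834×10^-5/5.480×10^5)
L = 3.70 m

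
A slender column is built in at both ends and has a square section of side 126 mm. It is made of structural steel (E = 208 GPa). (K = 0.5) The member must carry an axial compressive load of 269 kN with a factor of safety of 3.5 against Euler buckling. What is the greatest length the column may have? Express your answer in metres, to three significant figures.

L_max ≈ 13.5 m

I = a⁴/12 = 126⁴/12 = 2.100×10^7 mm⁴
I = 2.100×10^-5 m⁴
Required critical load P_cr = n·P = 3.5 × 269 = 941.5 kN = 9.415×10^5 N
From P_cr = π²EI/(K·L)²:  L = (1/K)·√(π²EI/P_cr) = (1/0.5)·√(π²×2.08×10^11×2.100×10^-5/9.415×10^5)
L = 13.5 m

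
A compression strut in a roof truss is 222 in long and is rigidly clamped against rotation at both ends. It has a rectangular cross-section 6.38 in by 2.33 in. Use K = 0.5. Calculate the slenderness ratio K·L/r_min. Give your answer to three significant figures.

λ ≈ 165

For a rectangle r_min = b/√12 = 2.33/√12 = 0.6726 in
L_e = K·L = 0.5 × 222 = 111.0 in
λ = L_e / r_min = 111.00 / 0.6726 = 165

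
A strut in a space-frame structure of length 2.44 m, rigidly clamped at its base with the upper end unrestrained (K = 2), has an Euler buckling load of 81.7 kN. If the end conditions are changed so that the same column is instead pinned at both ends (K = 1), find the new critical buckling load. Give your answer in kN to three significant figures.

P_cr ≈ 327 kN

P_cr ∝ 1/K², so P_cr,new = P_cr,old × (K_old/K_new)² = 81.7 × (2/1)²
= 81.7 × 4.000 = 327 kN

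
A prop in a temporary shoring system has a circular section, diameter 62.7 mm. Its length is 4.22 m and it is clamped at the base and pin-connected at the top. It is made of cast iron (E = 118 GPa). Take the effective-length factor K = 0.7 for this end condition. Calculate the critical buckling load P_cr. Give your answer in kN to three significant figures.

P_cr ≈ 101 kN

I = πd⁴/64 = π×62.7⁴/64 = 7.586×10^5 mm⁴
I = 7.586×10^5 mm⁴ = 7.586×10^-7 m⁴
Effective length L_e = K·L = 0.7 × 4.22 = 2.954 m
P_cr = π²EI / L_e² = π² × 118×10⁹ × 7.586×10^-7 / 2.954² = 1.013×10^5 N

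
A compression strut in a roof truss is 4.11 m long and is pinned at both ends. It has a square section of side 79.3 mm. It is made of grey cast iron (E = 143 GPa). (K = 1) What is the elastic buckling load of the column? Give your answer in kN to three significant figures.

P_cr ≈ 275 kN

I = a⁴/12 = 79.3⁴/12 = 3.295×10^6 mm⁴
I = 3.295×10^6 mm⁴ = 3.295×10^-6 m⁴
Effective length L_e = K·L = 1 × 4.11 = 4.110 m
P_cr = π²EI / L_e² = π² × 143×10⁹ × 3.295×10^-6 / 4.110² = 2.753×10^5 N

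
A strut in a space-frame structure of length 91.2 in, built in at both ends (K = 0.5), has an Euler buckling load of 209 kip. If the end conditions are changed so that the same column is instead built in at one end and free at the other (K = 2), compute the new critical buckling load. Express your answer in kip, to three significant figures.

P_cr ∝ 1/K², so P_cr,new = P_cr,old × (K_old/K_new)² = 209 × (0.5/2)²
= 209 × 0.06250 = 13.1 kip

P_cr ≈ 13.1 kip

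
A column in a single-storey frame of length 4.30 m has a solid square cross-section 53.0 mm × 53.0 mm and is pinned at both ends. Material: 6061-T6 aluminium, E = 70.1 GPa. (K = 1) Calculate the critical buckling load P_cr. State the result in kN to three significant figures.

I = a⁴/12 = 53.0⁴/12 = 6.575×10^5 mm⁴
I = 6.575×10^5 mm⁴ = 6.575×10^-7 m⁴
Effective length L_e = K·L = 1 × 4.30 = 4.300 m
P_cr = π²EI / L_e² = π² × 70.1×10⁹ × 6.575×10^-7 / 4.300² = 2.460×10^4 N

P_cr ≈ 24.6 kN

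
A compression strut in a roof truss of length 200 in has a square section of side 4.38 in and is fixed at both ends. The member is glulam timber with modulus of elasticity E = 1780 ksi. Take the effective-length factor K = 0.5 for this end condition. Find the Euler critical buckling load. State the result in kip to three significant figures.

P_cr ≈ 53.9 kip

I = a⁴/12 = 4.38⁴/12 = 30.67 in⁴
Effective length L_e = K·L = 0.5 × 200 = 100.0 in
P_cr = π²EI / L_e² = π² × 1780×10³ × 30.67 / 100.0² = 5.388×10^4 lb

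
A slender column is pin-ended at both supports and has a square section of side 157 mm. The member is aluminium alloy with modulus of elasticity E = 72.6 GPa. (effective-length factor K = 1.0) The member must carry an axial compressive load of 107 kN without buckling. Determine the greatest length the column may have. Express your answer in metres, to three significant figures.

I = a⁴/12 = 157⁴/12 = 5.063×10^7 mm⁴
I = 5.063×10^-5 m⁴
At the buckling limit P_cr = P = 1.070×10^5 N
From P_cr = π²EI/(K·L)²:  L = (1/K)·√(π²EI/P_cr) = (1/1)·√(π²×7.26×10^10×5.063×10^-5/1.070×10^5)
L = 18.4 m

L_max ≈ 18.4 m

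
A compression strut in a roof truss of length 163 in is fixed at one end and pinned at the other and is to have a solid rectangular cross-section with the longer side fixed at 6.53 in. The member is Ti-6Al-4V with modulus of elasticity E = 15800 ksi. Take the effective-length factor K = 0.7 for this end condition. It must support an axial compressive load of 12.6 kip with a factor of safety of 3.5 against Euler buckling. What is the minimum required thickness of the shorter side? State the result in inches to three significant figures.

Required P_cr = n·P = 3.5 × 12.6 = 44.10 kip
L_e = K·L = 0.7 × 163 = 114.1 in
Required I = P_cr·L_e²/(π²E) = 4.410×10^4 × 114.1² / (π² × 1.58×10^7) = 3.682 in⁴
Rectangle, weak axis: I_min = h·b³/12 with h = 6.53 in fixed  ⇒  b = (12I/h)^(1/3) = 1.89 in

b ≈ 1.89 in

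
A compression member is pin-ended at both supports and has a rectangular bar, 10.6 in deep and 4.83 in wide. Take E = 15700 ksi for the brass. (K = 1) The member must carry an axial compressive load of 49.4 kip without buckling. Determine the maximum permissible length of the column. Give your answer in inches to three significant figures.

Buckling occurs about the weak axis: I_min = h·b³/12 with b = 4.83 in (the shorter side).
I_min = 10.6×4.83³/12 = 99.53 in⁴
At the buckling limit P_cr = P = 4.940×10^4 lb
From P_cr = π²EI/(K·L)²:  L = (1/K)·√(π²EI/P_cr) = (1/1)·√(π²×1.57×10^7×99.53/4.940×10^4)
L = 559 in

L_max ≈ 559 in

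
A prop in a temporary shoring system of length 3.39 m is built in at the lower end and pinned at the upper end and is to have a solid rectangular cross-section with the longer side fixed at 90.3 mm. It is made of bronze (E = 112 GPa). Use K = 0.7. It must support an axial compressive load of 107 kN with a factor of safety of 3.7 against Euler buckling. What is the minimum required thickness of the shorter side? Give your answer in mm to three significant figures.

b ≈ 64.5 mm

Required P_cr = n·P = 3.7 × 107 = 395.9 kN
L_e = K·L = 0.7 × 3.39 = 2.373 m
Required I = P_cr·L_e²/(π²E) = 3.959×10^5 × 2.373² / (π² × 1.12×10^11) = 2.017×10^-6 m⁴
I_req = 2.017×10^6 mm⁴
Rectangle, weak axis: I_min = h·b³/12 with h = 90.3 mm fixed  ⇒  b = (12I/h)^(1/3) = 64.5 mm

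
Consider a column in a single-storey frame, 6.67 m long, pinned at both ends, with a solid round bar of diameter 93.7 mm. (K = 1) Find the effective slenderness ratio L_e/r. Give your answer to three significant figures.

I = πd⁴/64 = π×93.7⁴/64 = 3.784×10^6 mm⁴
A = 6.896×10^3 mm²;  r_min = √(I/A) = √(3.784×10^6/6.896×10^3) = 23.42 mm
L_e = K·L = 1 × 6.67 m = 6.670 m = 6670.0 mm
λ = L_e / r_min = 6670.0 / 23.42 = 285

λ ≈ 285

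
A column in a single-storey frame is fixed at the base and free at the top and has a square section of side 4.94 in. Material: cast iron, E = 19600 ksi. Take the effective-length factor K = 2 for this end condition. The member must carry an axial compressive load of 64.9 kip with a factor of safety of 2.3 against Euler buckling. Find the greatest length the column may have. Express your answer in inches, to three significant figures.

L_max ≈ 127 in

I = a⁴/12 = 4.94⁴/12 = 49.63 in⁴
Required critical load P_cr = n·P = 2.3 × 64.9 = 149.3 kip = 1.493×10^5 lb
From P_cr = π²EI/(K·L)²:  L = (1/K)·√(π²EI/P_cr) = (1/2)·√(π²×1.96×10^7×49.63/1.493×10^5)
L = 127 in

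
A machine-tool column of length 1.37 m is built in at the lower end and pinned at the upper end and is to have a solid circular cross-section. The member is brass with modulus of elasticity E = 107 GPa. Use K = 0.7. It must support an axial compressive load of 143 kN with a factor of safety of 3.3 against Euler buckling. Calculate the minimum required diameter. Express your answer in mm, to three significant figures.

Required P_cr = n·P = 3.3 × 143 = 471.9 kN
L_e = K·L = 0.7 × 1.37 = 0.9590 m
Required I = P_cr·L_e²/(π²E) = 4.719×10^5 × 0.9590² / (π² × 1.07×10^11) = 4.110×10^-7 m⁴
I_req = 4.110×10^5 mm⁴
Solid circle: I = πd⁴/64  ⇒  d = (64I/π)^(1/4) = (64×4.110×10^5/π)^(1/4) = 53.8 mm

d ≈ 53.8 mm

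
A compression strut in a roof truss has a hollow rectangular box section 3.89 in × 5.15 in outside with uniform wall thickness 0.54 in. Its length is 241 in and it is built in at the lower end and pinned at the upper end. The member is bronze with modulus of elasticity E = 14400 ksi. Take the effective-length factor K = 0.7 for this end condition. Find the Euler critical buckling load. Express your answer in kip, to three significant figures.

Inner dimensions: h_i = 5.15 − 2×0.54 = 4.070 in, b_i = 3.89 − 2×0.54 = 2.810 in
Weak-axis I_min = (h_o·b_o³ − h_i·b_i³)/12 with b_o = 3.89, b_i = 2.810 in (shorter outer/inner sides).
I_min = (5.15×3.89³ − 4.070×2.810³)/12 = 17.74 in⁴
Effective length L_e = K·L = 0.7 × 241 = 168.7 in
P_cr = π²EI / L_e² = π² × 14400×10³ × 17.74 / 168.7² = 8.858×10^4 lb

P_cr ≈ 88.6 kip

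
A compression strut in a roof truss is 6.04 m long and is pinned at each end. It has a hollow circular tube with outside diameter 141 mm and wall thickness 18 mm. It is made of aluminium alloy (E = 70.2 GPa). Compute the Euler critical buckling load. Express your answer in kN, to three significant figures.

Inner diameter d_i = 141 − 2×18 = 105.0 mm
I = π(d_o⁴ − d_i⁴)/64 = π(141⁴ − 105.0⁴)/64 = 1.344×10^7 mm⁴
I = 1.344×10^7 mm⁴ = 1.344×10^-5 m⁴
Effective length L_e = K·L = 1 × 6.04 = 6.040 m
P_cr = π²EI / L_e² = π² × 70.2×10⁹ × 1.344×10^-5 / 6.040² = 2.552×10^5 N

P_cr ≈ 255 kN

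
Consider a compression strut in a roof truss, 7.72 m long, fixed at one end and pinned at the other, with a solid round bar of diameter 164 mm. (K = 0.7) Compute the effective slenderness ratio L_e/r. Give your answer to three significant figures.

λ ≈ 132

I = πd⁴/64 = π×164⁴/64 = 3.551×10^7 mm⁴
A = 2.112×10^4 mm²;  r_min = √(I/A) = √(3.551×10^7/2.112×10^4) = 41.00 mm
L_e = K·L = 0.7 × 7.72 m = 5.404 m = 5404.0 mm
λ = L_e / r_min = 5404.0 / 41.00 = 132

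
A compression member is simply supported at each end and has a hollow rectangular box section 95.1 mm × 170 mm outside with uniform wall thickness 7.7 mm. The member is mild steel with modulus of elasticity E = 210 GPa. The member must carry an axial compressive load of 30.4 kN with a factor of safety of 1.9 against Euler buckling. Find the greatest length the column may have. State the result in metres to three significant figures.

Inner dimensions: h_i = 170 − 2×7.7 = 154.6 mm, b_i = 95.1 − 2×7.7 = 79.70 mm
Weak-axis I_min = (h_o·b_o³ − h_i·b_i³)/12 with b_o = 95.1, b_i = 79.70 mm (shorter outer/inner sides).
I_min = (170×95.1³ − 154.6×79.70³)/12 = 5.662×10^6 mm⁴
I = 5.662×10^-6 m⁴
Required critical load P_cr = n·P = 1.9 × 30.4 = 57.76 kN = 5.776×10^4 N
From P_cr = π²EI/(K·L)²:  L = (1/K)·√(π²EI/P_cr) = (1/1)·√(π²×2.10×10^11×5.662×10^-6/5.776×10^4)
L = 14.3 m

L_max ≈ 14.3 m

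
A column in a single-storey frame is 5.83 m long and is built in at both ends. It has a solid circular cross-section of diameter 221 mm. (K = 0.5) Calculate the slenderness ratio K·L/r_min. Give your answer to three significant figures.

λ ≈ 52.8

For a solid circle r = d/4 = 221/4 = 55.25 mm
L_e = K·L = 0.5 × 5.83 m = 2.915 m = 2915.0 mm
λ = L_e / r_min = 2915.0 / 55.25 = 52.8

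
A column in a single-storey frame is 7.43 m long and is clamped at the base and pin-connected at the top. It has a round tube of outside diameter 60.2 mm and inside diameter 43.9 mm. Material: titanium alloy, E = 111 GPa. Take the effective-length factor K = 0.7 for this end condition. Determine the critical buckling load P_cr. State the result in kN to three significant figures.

d_o = 60.2 mm, d_i = 43.9 mm
I = π(d_o⁴ − d_i⁴)/64 = π(60.2⁴ − 43.90⁴)/64 = 4.624×10^5 mm⁴
I = 4.624×10^5 mm⁴ = 4.624×10^-7 m⁴
Effective length L_e = K·L = 0.7 × 7.43 = 5.201 m
P_cr = π²EI / L_e² = π² × 111×10⁹ × 4.624×10^-7 / 5.201² = 1.873×10^4 N

P_cr ≈ 18.7 kN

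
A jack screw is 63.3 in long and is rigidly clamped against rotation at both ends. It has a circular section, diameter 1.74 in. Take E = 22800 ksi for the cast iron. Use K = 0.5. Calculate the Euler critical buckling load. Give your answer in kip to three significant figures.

I = πd⁴/64 = π×1.74⁴/64 = 0.4500 in⁴
Effective length L_e = K·L = 0.5 × 63.3 = 31.65 in
P_cr = π²EI / L_e² = π² × 22800×10³ × 0.4500 / 31.65² = 1.011×10^5 lb

P_cr ≈ 101 kip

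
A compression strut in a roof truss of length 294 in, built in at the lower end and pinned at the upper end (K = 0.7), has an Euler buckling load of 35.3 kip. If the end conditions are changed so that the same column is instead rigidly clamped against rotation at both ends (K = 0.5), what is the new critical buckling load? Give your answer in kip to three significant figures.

P_cr ∝ 1/K², so P_cr,new = P_cr,old × (K_old/K_new)² = 35.3 × (0.7/0.5)²
= 35.3 × 1.960 = 69.2 kip

P_cr ≈ 69.2 kip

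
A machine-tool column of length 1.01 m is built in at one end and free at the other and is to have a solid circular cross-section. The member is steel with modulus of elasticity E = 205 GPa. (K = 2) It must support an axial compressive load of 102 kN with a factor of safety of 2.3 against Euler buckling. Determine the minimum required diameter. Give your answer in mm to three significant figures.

Required P_cr = n·P = 2.3 × 102 = 234.6 kN
L_e = K·L = 2 × 1.01 = 2.020 m
Required I = P_cr·L_e²/(π²E) = 2.346×10^5 × 2.020² / (π² × 2.05×10^11) = 4.731×10^-7 m⁴
I_req = 4.731×10^5 mm⁴
Solid circle: I = πd⁴/64  ⇒  d = (64I/π)^(1/4) = (64×4.731×10^5/π)^(1/4) = 55.7 mm

d ≈ 55.7 mm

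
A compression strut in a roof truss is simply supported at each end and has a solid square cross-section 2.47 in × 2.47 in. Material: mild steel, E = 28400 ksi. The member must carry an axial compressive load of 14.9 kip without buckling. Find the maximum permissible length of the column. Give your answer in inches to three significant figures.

I = a⁴/12 = 2.47⁴/12 = 3.102 in⁴
At the buckling limit P_cr = P = 1.490×10^4 lb
From P_cr = π²EI/(K·L)²:  L = (1/K)·√(π²EI/P_cr) = (1/1)·√(π²×2.84×10^7×3.102/1.490×10^4)
L = 242 in

L_max ≈ 242 in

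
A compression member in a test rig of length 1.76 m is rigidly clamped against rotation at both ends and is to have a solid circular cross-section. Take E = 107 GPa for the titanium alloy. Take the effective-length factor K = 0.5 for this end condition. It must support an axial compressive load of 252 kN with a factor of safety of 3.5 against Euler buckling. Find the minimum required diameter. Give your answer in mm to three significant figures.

d ≈ 60.2 mm

Required P_cr = n·P = 3.5 × 252 = 882.0 kN
L_e = K·L = 0.5 × 1.76 = 0.8800 m
Required I = P_cr·L_e²/(π²E) = 8.820×10^5 × 0.8800² / (π² × 1.07×10^11) = 6.468×10^-7 m⁴
I_req = 6.468×10^5 mm⁴
Solid circle: I = πd⁴/64  ⇒  d = (64I/π)^(1/4) = (64×6.468×10^5/π)^(1/4) = 60.2 mm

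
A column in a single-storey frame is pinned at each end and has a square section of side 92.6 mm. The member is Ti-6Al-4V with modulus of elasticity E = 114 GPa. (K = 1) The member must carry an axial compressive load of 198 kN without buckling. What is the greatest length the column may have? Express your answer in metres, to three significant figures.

L_max ≈ 5.90 m

I = a⁴/12 = 92.6⁴/12 = 6.127×10^6 mm⁴
I = 6.127×10^-6 m⁴
At the buckling limit P_cr = P = 1.980×10^5 N
From P_cr = π²EI/(K·L)²:  L = (1/K)·√(π²EI/P_cr) = (1/1)·√(π²×1.14×10^11×6.127×10^-6/1.980×10^5)
L = 5.90 m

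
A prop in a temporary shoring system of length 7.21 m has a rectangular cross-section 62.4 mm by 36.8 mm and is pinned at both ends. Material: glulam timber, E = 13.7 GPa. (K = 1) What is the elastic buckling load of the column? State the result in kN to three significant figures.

P_cr ≈ 0.674 kN

Buckling occurs about the weak axis: I_min = h·b³/12 with b = 36.8 mm (the shorter side).
I_min = 62.4×36.8³/12 = 2.591×10^5 mm⁴
I = 2.591×10^5 mm⁴ = 2.591×10^-7 m⁴
Effective length L_e = K·L = 1 × 7.21 = 7.210 m
P_cr = π²EI / L_e² = π² × 13.7×10⁹ × 2.591×10^-7 / 7.210² = 674.1 N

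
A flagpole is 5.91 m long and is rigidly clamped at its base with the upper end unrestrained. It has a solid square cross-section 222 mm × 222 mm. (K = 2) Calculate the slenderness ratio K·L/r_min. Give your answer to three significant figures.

For a square r = a/√12 = 222/√12 = 64.09 mm
L_e = K·L = 2 × 5.91 m = 11.82 m = 11820 mm
λ = L_e / r_min = 11820 / 64.09 = 184

λ ≈ 184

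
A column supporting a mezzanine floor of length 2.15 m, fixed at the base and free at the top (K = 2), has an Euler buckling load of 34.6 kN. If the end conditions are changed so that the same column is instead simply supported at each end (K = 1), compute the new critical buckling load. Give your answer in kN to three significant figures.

P_cr ∝ 1/K², so P_cr,new = P_cr,old × (K_old/K_new)² = 34.6 × (2/1)²
= 34.6 × 4.000 = 138 kN

P_cr ≈ 138 kN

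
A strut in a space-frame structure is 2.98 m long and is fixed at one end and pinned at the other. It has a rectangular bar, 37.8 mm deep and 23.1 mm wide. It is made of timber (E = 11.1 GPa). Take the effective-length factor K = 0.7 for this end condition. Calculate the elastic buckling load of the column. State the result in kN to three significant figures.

P_cr ≈ 0.978 kN

Buckling occurs about the weak axis: I_min = h·b³/12 with b = 23.1 mm (the shorter side).
I_min = 37.8×23.1³/12 = 3.883×10^4 mm⁴
I = 3.883×10^4 mm⁴ = 3.883×10^-8 m⁴
Effective length L_e = K·L = 0.7 × 2.98 = 2.086 m
P_cr = π²EI / L_e² = π² × 11.1×10⁹ × 3.883×10^-8 / 2.086² = 977.6 N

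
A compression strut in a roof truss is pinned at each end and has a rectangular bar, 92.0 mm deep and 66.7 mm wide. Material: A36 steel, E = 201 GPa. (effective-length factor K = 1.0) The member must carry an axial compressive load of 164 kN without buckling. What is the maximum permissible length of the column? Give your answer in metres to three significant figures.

Buckling occurs about the weak axis: I_min = h·b³/12 with b = 66.7 mm (the shorter side).
I_min = 92.0×66.7³/12 = 2.275×10^6 mm⁴
I = 2.275×10^-6 m⁴
At the buckling limit P_cr = P = 1.640×10^5 N
From P_cr = π²EI/(K·L)²:  L = (1/K)·√(π²EI/P_cr) = (1/1)·√(π²×2.01×10^11×2.275×10^-6/1.640×10^5)
L = 5.25 m

L_max ≈ 5.25 m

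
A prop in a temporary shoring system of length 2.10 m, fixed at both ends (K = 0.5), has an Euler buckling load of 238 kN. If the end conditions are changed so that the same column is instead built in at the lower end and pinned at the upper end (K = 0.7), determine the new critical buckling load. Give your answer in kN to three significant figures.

P_cr ≈ 121 kN

P_cr ∝ 1/K², so P_cr,new = P_cr,old × (K_old/K_new)² = 238 × (0.5/0.7)²
= 238 × 0.5102 = 121 kN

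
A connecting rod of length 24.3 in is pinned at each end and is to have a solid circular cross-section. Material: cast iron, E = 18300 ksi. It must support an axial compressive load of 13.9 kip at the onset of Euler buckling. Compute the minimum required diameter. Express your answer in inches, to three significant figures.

L_e = K·L = 1 × 24.3 = 24.30 in
Required I = P_cr·L_e²/(π²E) = 1.390×10^4 × 24.30² / (π² × 1.83×10^7) = 4.544×10^-2 in⁴
Solid circle: I = πd⁴/64  ⇒  d = (64I/π)^(1/4) = (64×4.544×10^-2/π)^(1/4) = 0.981 in

d ≈ 0.981 in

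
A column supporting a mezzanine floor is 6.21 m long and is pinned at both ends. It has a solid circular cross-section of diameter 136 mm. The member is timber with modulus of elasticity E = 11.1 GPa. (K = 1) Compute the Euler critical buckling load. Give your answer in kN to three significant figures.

I = πd⁴/64 = π×136⁴/64 = 1.679×10^7 mm⁴
I = 1.679×10^7 mm⁴ = 1.679×10^-5 m⁴
Effective length L_e = K·L = 1 × 6.21 = 6.210 m
P_cr = π²EI / L_e² = π² × 11.1×10⁹ × 1.679×10^-5 / 6.210² = 4.771×10^4 N

P_cr ≈ 47.7 kN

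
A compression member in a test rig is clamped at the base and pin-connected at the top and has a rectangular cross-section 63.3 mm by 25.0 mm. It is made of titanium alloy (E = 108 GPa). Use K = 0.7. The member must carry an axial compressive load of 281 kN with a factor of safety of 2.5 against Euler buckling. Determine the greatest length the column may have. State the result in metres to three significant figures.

Buckling occurs about the weak axis: I_min = h·b³/12 with b = 25.0 mm (the shorter side).
I_min = 63.3×25.0³/12 = 8.242×10^4 mm⁴
I = 8.242×10^-8 m⁴
Required critical load P_cr = n·P = 2.5 × 281 = 702.5 kN = 7.025×10^5 N
From P_cr = π²EI/(K·L)²:  L = (1/K)·√(π²EI/P_cr) = (1/0.7)·√(π²×1.08×10^11×8.242×10^-8/7.025×10^5)
L = 0.505 m

L_max ≈ 0.505 m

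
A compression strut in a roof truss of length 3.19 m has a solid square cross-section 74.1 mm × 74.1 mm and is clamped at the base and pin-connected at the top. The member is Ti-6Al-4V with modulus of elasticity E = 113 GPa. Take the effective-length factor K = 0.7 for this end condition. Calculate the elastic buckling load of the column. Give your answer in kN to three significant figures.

P_cr ≈ 562 kN

I = a⁴/12 = 74.1⁴/12 = 2.512×10^6 mm⁴
I = 2.512×10^6 mm⁴ = 2.512×10^-6 m⁴
Effective length L_e = K·L = 0.7 × 3.19 = 2.233 m
P_cr = π²EI / L_e² = π² × 113×10⁹ × 2.512×10^-6 / 2.233² = 5.619×10^5 N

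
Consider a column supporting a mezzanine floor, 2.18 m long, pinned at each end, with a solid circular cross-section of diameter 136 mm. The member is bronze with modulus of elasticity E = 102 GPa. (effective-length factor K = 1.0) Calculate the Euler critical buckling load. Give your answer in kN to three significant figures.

P_cr ≈ 3560 kN

I = πd⁴/64 = π×136⁴/64 = 1.679×10^7 mm⁴
I = 1.679×10^7 mm⁴ = 1.679×10^-5 m⁴
Effective length L_e = K·L = 1 × 2.18 = 2.180 m
P_cr = π²EI / L_e² = π² × 102×10⁹ × 1.679×10^-5 / 2.180² = 3.557×10^6 N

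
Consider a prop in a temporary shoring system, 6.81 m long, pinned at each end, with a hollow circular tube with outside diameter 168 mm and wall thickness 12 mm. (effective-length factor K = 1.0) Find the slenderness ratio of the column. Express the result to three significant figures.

Inner diameter d_i = 168 − 2×12 = 144.0 mm
I = π(d_o⁴ − d_i⁴)/64 = π(168⁴ − 144.0⁴)/64 = 1.800×10^7 mm⁴
A = 5.881×10^3 mm²;  r_min = √(I/A) = √(1.800×10^7/5.881×10^3) = 55.32 mm
L_e = K·L = 1 × 6.81 m = 6.810 m = 6810.0 mm
λ = L_e / r_min = 6810.0 / 55.32 = 123

λ ≈ 123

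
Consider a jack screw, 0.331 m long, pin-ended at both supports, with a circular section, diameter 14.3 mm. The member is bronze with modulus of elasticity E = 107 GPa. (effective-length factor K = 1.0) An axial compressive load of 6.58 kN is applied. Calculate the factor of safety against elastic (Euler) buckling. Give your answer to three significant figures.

I = πd⁴/64 = π×14.3⁴/64 = 2.053×10^3 mm⁴
I = 2.053×10^3 mm⁴ = 2.053×10^-9 m⁴
Effective length L_e = K·L = 1 × 0.331 = 0.3310 m
P_cr = π²EI / L_e² = π² × 107×10⁹ × 2.053×10^-9 / 0.3310² = 1.979×10^4 N
Factor of safety n = P_cr / P = 19.785 / 6.58 = 3.01

n ≈ 3.01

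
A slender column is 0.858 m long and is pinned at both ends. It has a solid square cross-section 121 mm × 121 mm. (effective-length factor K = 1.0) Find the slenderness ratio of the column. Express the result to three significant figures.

λ ≈ 24.6

For a square r = a/√12 = 121/√12 = 34.93 mm
L_e = K·L = 1 × 0.858 m = 0.8580 m = 858.00 mm
λ = L_e / r_min = 858.00 / 34.93 = 24.6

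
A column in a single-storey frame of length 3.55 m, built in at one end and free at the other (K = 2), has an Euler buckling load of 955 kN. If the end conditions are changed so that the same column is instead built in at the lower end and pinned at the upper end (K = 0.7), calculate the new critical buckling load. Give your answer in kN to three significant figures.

P_cr ≈ 7800 kN

P_cr ∝ 1/K², so P_cr,new = P_cr,old × (K_old/K_new)² = 955 × (2/0.7)²
= 955 × 8.163 = 7800 kN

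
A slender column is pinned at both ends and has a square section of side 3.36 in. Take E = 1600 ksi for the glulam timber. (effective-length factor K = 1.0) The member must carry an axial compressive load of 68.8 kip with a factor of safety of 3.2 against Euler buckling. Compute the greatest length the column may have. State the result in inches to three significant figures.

I = a⁴/12 = 3.36⁴/12 = 10.62 in⁴
Required critical load P_cr = n·P = 3.2 × 68.8 = 220.2 kip = 2.202×10^5 lb
From P_cr = π²EI/(K·L)²:  L = (1/K)·√(π²EI/P_cr) = (1/1)·√(π²×1.60×10^6×10.62/2.202×10^5)
L = 27.6 in

L_max ≈ 27.6 in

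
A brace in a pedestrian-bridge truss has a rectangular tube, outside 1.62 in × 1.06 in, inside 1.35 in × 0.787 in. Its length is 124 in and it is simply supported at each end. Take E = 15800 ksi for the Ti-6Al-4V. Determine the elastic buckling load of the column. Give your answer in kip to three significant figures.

P_cr ≈ 1.07 kip

Weak-axis I_min = (h_o·b_o³ − h_i·b_i³)/12 with b_o = 1.06, b_i = 0.7870 in (shorter outer/inner sides).
I_min = (1.62×1.06³ − 1.350×0.7870³)/12 = 0.1059 in⁴
Effective length L_e = K·L = 1 × 124 = 124.0 in
P_cr = π²EI / L_e² = π² × 15800×10³ × 0.1059 / 124.0² = 1.075×10^3 lb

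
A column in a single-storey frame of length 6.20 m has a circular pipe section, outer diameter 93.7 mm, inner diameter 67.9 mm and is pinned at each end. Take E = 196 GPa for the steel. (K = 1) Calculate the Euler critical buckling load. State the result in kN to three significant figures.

P_cr ≈ 138 kN

d_o = 93.7 mm, d_i = 67.9 mm
I = π(d_o⁴ − d_i⁴)/64 = π(93.7⁴ − 67.90⁴)/64 = 2.740×10^6 mm⁴
I = 2.740×10^6 mm⁴ = 2.740×10^-6 m⁴
Effective length L_e = K·L = 1 × 6.20 = 6.200 m
P_cr = π²EI / L_e² = π² × 196×10⁹ × 2.740×10^-6 / 6.200² = 1.379×10^5 N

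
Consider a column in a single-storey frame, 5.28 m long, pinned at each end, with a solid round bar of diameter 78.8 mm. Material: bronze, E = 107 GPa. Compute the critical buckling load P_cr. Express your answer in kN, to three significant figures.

I = πd⁴/64 = π×78.8⁴/64 = 1.893×10^6 mm⁴
I = 1.893×10^6 mm⁴ = 1.893×10^-6 m⁴
Effective length L_e = K·L = 1 × 5.28 = 5.280 m
P_cr = π²EI / L_e² = π² × 107×10⁹ × 1.893×10^-6 / 5.280² = 7.170×10^4 N

P_cr ≈ 71.7 kN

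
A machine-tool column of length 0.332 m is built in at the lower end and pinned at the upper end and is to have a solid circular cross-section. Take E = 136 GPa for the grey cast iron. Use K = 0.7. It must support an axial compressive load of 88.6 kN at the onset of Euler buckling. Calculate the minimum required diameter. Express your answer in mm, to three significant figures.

d ≈ 16.4 mm

L_e = K·L = 0.7 × 0.332 = 0.2324 m
Required I = P_cr·L_e²/(π²E) = 8.860×10^4 × 0.2324² / (π² × 1.36×10^11) = 3.565×10^-9 m⁴
I_req = 3.565×10^3 mm⁴
Solid circle: I = πd⁴/64  ⇒  d = (64I/π)^(1/4) = (64×3.565×10^3/π)^(1/4) = 16.4 mm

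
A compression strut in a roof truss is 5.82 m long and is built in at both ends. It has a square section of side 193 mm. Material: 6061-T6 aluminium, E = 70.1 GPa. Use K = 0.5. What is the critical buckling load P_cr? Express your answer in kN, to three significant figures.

I = a⁴/12 = 193⁴/12 = 1.156×10^8 mm⁴
I = 1.156×10^8 mm⁴ = 1.156×10^-4 m⁴
Effective length L_e = K·L = 0.5 × 5.82 = 2.910 m
P_cr = π²EI / L_e² = π² × 70.1×10⁹ × 1.156×10^-4 / 2.910² = 9.447×10^6 N

P_cr ≈ 9450 kN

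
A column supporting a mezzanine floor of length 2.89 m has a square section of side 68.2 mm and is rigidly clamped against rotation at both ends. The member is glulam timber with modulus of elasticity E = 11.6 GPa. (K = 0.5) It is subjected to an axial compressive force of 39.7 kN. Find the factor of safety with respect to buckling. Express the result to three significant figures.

I = a⁴/12 = 68.2⁴/12 = 1.803×10^6 mm⁴
I = 1.803×10^6 mm⁴ = 1.803×10^-6 m⁴
Effective length L_e = K·L = 0.5 × 2.89 = 1.445 m
P_cr = π²EI / L_e² = π² × 11.6×10⁹ × 1.803×10^-6 / 1.445² = 9.885×10^4 N
Factor of safety n = P_cr / P = 98.850 / 39.7 = 2.49

n ≈ 2.49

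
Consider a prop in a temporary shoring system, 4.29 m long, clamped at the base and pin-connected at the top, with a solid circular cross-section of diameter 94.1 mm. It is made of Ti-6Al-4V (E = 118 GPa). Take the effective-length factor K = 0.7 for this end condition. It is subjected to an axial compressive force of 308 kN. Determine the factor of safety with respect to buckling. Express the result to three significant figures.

I = πd⁴/64 = π×94.1⁴/64 = 3.849×10^6 mm⁴
I = 3.849×10^6 mm⁴ = 3.849×10^-6 m⁴
Effective length L_e = K·L = 0.7 × 4.29 = 3.003 m
P_cr = π²EI / L_e² = π² × 118×10⁹ × 3.849×10^-6 / 3.003² = 4.970×10^5 N
Factor of safety n = P_cr / P = 497.05 / 308 = 1.61

n ≈ 1.61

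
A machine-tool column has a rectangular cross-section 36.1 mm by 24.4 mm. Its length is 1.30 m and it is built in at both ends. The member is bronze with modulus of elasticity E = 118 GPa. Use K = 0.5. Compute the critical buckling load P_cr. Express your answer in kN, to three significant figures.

Buckling occurs about the weak axis: I_min = h·b³/12 with b = 24.4 mm (the shorter side).
I_min = 36.1×24.4³/12 = 4.370×10^4 mm⁴
I = 4.370×10^4 mm⁴ = 4.370×10^-8 m⁴
Effective length L_e = K·L = 0.5 × 1.30 = 0.6500 m
P_cr = π²EI / L_e² = π² × 118×10⁹ × 4.370×10^-8 / 0.6500² = 1.205×10^5 N

P_cr ≈ 120 kN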